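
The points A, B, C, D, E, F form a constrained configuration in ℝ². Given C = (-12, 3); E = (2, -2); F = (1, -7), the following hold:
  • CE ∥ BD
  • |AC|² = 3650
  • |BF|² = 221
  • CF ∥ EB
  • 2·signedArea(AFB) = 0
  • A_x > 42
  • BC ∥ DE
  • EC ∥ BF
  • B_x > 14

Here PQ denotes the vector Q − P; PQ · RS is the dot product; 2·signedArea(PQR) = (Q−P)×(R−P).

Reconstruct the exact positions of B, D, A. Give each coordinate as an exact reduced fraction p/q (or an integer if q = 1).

1. B_x = 15  [EC ∥ BF ∩ CF ∥ EB]
2. B_y = -12  [EC ∥ BF ∩ CF ∥ EB]
   → B = (15, -12)
3. D_x = 29  [BC ∥ DE ∩ CE ∥ BD]
4. D_y = -17  [BC ∥ DE ∩ CE ∥ BD]
   → D = (29, -17)
5. A_x = 43  [line 5·x + 14·y + 93 = 0 ∩ |AC|² = 3650]
6. A_y = -22  [line 5·x + 14·y + 93 = 0 ∩ |AC|² = 3650]
   → A = (43, -22)

A = (43, -22)
B = (15, -12)
D = (29, -17)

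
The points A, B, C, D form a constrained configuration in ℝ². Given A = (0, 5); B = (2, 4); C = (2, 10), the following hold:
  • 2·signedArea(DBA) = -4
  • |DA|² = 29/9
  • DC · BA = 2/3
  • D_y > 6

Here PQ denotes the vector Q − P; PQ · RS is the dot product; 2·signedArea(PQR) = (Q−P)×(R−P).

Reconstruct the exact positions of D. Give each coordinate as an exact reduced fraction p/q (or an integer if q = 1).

D = (2/3, 20/3)

1. D_x = 2/3  [DC · BA = 2/3 ∩ 2·signedArea(DBA) = -4]
2. D_y = 20/3  [DC · BA = 2/3 ∩ 2·signedArea(DBA) = -4]
   → D = (2/3, 20/3)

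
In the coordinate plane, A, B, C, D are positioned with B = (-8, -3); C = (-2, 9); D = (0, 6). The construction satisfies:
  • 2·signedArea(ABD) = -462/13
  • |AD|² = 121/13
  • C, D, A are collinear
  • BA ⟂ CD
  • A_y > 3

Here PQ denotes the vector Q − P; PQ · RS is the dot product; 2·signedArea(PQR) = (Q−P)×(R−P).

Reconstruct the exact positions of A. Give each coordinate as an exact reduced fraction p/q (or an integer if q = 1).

1. A_x = 22/13  [C, D, A are collinear ∩ BA ⟂ CD]
2. A_y = 45/13  [C, D, A are collinear ∩ BA ⟂ CD]
   → A = (22/13, 45/13)

A = (22/13, 45/13)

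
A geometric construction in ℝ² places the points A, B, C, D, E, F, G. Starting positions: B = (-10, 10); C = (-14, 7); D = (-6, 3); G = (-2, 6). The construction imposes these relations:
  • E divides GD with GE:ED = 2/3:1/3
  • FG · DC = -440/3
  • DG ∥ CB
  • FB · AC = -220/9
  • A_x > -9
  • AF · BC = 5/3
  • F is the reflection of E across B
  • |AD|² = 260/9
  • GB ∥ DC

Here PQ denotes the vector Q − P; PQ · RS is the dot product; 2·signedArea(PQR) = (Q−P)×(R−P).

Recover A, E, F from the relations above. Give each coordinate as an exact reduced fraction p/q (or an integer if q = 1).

1. E_x = -14/3  [E divides GD with GE:ED = 2/3:1/3]
2. E_y = 4  [E divides GD with GE:ED = 2/3:1/3]
   → E = (-14/3, 4)
3. F_x = -46/3  [F is the reflection of E across B]
4. F_y = 16  [F is the reflection of E across B]
   → F = (-46/3, 16)
5. A_x = -26/3  [AF · BC = 5/3 ∩ FB · AC = -220/9]
6. A_y = 23/3  [AF · BC = 5/3 ∩ FB · AC = -220/9]
   → A = (-26/3, 23/3)

A = (-26/3, 23/3)
E = (-14/3, 4)
F = (-46/3, 16)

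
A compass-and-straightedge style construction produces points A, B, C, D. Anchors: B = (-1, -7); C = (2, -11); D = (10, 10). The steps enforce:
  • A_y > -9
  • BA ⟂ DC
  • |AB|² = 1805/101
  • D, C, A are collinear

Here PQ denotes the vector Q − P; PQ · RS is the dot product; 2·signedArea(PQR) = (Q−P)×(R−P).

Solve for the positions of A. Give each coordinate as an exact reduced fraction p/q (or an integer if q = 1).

A = (298/101, -859/101)

1. A_x = 298/101  [D, C, A are collinear ∩ BA ⟂ DC]
2. A_y = -859/101  [D, C, A are collinear ∩ BA ⟂ DC]
   → A = (298/101, -859/101)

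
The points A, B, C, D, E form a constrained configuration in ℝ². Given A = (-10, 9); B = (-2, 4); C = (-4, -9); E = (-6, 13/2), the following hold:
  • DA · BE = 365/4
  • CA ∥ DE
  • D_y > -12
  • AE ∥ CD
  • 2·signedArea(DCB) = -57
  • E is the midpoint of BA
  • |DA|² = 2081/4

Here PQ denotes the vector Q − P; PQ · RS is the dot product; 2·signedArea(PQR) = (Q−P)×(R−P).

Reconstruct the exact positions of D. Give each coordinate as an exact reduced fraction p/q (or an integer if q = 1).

D = (0, -23/2)

1. D_x = 0  [CA ∥ DE ∩ AE ∥ CD]
2. D_y = -23/2  [CA ∥ DE ∩ AE ∥ CD]
   → D = (0, -23/2)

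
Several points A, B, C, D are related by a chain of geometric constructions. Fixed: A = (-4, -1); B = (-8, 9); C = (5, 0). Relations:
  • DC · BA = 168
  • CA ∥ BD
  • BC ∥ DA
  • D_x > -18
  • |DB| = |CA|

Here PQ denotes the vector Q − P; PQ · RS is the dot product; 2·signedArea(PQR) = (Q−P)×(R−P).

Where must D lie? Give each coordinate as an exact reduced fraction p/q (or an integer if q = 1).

D = (-17, 8)

1. D_x = -17  [BC ∥ DA ∩ CA ∥ BD]
2. D_y = 8  [BC ∥ DA ∩ CA ∥ BD]
   → D = (-17, 8)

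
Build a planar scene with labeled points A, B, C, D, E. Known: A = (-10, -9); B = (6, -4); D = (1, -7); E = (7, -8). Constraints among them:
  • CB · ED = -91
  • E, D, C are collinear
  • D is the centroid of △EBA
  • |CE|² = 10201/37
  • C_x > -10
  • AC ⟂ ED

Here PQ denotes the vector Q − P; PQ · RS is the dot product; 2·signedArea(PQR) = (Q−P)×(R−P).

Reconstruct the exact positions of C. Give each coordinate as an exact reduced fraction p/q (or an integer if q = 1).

1. C_x = -347/37  [E, D, C are collinear ∩ AC ⟂ ED]
2. C_y = -195/37  [E, D, C are collinear ∩ AC ⟂ ED]
   → C = (-347/37, -195/37)

C = (-347/37, -195/37)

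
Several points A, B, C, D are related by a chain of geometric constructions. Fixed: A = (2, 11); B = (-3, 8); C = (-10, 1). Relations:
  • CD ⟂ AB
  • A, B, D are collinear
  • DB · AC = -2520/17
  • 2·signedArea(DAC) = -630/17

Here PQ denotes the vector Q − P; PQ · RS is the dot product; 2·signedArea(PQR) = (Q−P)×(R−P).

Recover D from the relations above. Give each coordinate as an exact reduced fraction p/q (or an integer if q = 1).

D = (-191/17, 52/17)

1. D_x = -191/17  [A, B, D are collinear ∩ CD ⟂ AB]
2. D_y = 52/17  [A, B, D are collinear ∩ CD ⟂ AB]
   → D = (-191/17, 52/17)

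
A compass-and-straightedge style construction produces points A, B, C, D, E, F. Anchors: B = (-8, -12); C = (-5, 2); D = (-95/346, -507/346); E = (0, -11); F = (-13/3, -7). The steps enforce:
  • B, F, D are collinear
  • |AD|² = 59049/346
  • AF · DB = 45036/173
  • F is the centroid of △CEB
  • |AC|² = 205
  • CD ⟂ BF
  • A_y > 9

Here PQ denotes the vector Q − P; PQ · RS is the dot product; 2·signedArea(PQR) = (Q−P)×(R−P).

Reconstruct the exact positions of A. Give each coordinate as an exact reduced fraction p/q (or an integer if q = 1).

A = (1289/173, 1569/173)

1. A_x = 1289/173  [line 2673/346·x + 3645/346·y + -26487/173 = 0 ∩ |AD|² = 59049/346]
2. A_y = 1569/173  [line 2673/346·x + 3645/346·y + -26487/173 = 0 ∩ |AD|² = 59049/346]
   → A = (1289/173, 1569/173)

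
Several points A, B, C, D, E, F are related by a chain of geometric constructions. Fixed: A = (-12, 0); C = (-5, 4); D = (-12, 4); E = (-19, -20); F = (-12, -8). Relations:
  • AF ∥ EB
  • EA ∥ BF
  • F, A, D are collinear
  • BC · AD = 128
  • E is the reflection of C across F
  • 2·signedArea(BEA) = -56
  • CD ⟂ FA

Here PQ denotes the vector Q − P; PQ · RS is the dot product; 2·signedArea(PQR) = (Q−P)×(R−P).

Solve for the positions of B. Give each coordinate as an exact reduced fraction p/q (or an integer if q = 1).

1. B_x = -19  [EA ∥ BF ∩ AF ∥ EB]
2. B_y = -28  [EA ∥ BF ∩ AF ∥ EB]
   → B = (-19, -28)

B = (-19, -28)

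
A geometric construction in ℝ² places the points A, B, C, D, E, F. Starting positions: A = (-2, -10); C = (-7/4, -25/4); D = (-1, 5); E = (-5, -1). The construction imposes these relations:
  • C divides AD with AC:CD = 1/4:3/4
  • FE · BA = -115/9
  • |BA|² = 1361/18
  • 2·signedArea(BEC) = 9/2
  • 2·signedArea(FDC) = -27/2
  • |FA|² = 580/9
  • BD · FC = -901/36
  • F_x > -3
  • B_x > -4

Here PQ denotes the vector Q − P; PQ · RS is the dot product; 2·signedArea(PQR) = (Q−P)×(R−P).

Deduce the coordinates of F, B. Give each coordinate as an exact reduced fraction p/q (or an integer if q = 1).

1. F_x = -8/3  [line 45/4·x + -3/4·y + 57/2 = 0 ∩ |FA|² = 580/9]
2. F_y = -2  [line 45/4·x + -3/4·y + 57/2 = 0 ∩ |FA|² = 580/9]
   → F = (-8/3, -2)
3. B_x = -23/6  [BD · FC = -901/36 ∩ FE · BA = -115/9]
4. B_y = -3/2  [BD · FC = -901/36 ∩ FE · BA = -115/9]
   → B = (-23/6, -3/2)

B = (-23/6, -3/2)
F = (-8/3, -2)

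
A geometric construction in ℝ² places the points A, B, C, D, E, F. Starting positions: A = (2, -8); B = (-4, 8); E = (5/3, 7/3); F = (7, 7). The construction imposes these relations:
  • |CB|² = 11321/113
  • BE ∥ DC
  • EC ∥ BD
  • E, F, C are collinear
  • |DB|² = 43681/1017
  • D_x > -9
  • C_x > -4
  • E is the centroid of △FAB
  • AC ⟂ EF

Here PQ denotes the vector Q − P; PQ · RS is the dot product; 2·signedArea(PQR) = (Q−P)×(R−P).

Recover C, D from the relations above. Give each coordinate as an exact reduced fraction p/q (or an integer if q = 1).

1. C_x = -369/113  [E, F, C are collinear ∩ AC ⟂ EF]
2. C_y = -224/113  [E, F, C are collinear ∩ AC ⟂ EF]
   → C = (-369/113, -224/113)
3. D_x = -3028/339  [BE ∥ DC ∩ EC ∥ BD]
4. D_y = 1249/339  [BE ∥ DC ∩ EC ∥ BD]
   → D = (-3028/339, 1249/339)

C = (-369/113, -224/113)
D = (-3028/339, 1249/339)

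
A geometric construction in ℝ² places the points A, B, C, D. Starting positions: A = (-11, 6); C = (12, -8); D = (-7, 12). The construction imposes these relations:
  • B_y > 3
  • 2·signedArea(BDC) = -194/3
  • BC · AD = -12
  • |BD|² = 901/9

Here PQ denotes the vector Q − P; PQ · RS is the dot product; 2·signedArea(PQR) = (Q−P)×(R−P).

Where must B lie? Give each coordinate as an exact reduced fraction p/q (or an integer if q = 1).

B = (-2, 10/3)

1. B_x = -2  [BC · AD = -12 ∩ 2·signedArea(BDC) = -194/3]
2. B_y = 10/3  [BC · AD = -12 ∩ 2·signedArea(BDC) = -194/3]
   → B = (-2, 10/3)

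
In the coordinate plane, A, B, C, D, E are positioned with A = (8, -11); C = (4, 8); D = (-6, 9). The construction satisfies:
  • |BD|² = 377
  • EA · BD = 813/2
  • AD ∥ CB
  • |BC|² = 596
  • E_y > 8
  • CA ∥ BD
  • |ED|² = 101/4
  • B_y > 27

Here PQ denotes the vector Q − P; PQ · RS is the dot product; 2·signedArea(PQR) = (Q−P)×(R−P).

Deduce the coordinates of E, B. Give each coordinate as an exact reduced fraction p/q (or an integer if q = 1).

B = (-10, 28)
E = (-1, 17/2)

1. B_x = -10  [CA ∥ BD ∩ AD ∥ CB]
2. B_y = 28  [CA ∥ BD ∩ AD ∥ CB]
   → B = (-10, 28)
3. E_x = -1  [line -4·x + 19·y + -331/2 = 0 ∩ |ED|² = 101/4]
4. E_y = 17/2  [line -4·x + 19·y + -331/2 = 0 ∩ |ED|² = 101/4]
   → E = (-1, 17/2)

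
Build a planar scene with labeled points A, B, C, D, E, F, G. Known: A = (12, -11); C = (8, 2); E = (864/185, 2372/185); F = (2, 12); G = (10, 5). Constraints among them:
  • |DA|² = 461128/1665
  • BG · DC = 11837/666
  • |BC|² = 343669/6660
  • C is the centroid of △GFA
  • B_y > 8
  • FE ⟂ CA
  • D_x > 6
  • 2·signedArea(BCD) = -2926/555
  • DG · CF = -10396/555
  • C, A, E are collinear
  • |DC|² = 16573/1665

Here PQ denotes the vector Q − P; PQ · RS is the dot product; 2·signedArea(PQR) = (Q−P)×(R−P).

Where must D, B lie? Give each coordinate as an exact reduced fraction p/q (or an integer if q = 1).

1. D_x = 3454/555  [line 6·x + -10·y + 4846/555 = 0 ∩ |DA|² = 461128/1665]
2. D_y = 2557/555  [line 6·x + -10·y + 4846/555 = 0 ∩ |DA|² = 461128/1665]
   → D = (3454/555, 2557/555)
3. B_x = 3023/555  [2·signedArea(BCD) = -2926/555 ∩ BG · DC = 11837/666]
4. B_y = 9673/1110  [2·signedArea(BCD) = -2926/555 ∩ BG · DC = 11837/666]
   → B = (3023/555, 9673/1110)

B = (3023/555, 9673/1110)
D = (3454/555, 2557/555)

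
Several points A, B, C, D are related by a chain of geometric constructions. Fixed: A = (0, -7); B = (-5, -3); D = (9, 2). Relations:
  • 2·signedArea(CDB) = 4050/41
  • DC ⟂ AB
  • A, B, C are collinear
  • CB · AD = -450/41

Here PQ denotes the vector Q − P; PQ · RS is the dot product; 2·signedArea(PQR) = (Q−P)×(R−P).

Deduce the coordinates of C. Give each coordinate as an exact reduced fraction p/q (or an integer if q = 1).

1. C_x = 45/41  [A, B, C are collinear ∩ DC ⟂ AB]
2. C_y = -323/41  [A, B, C are collinear ∩ DC ⟂ AB]
   → C = (45/41, -323/41)

C = (45/41, -323/41)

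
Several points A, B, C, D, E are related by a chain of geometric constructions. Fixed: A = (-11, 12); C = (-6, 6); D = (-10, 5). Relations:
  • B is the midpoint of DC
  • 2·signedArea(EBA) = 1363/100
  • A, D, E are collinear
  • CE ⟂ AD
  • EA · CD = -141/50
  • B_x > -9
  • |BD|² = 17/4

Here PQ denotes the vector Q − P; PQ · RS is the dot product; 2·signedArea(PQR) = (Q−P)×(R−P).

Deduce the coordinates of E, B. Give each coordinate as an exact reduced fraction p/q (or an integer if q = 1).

B = (-8, 11/2)
E = (-503/50, 271/50)

1. E_x = -503/50  [A, D, E are collinear ∩ CE ⟂ AD]
2. E_y = 271/50  [A, D, E are collinear ∩ CE ⟂ AD]
   → E = (-503/50, 271/50)
3. B_x = -8  [B is the midpoint of DC]
4. B_y = 11/2  [B is the midpoint of DC]
   → B = (-8, 11/2)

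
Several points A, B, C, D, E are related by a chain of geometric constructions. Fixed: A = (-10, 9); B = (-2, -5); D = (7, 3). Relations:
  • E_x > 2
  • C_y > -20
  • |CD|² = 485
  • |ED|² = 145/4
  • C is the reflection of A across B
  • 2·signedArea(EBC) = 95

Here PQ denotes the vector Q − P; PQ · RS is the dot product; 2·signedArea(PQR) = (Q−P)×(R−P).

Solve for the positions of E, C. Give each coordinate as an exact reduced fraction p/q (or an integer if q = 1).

C = (6, -19)
E = (5/2, -1)

1. C_x = 6  [C is the reflection of A across B]
2. C_y = -19  [C is the reflection of A across B]
   → C = (6, -19)
3. E_x = 5/2  [line 14·x + 8·y + -27 = 0 ∩ |ED|² = 145/4]
4. E_y = -1  [line 14·x + 8·y + -27 = 0 ∩ |ED|² = 145/4]
   → E = (5/2, -1)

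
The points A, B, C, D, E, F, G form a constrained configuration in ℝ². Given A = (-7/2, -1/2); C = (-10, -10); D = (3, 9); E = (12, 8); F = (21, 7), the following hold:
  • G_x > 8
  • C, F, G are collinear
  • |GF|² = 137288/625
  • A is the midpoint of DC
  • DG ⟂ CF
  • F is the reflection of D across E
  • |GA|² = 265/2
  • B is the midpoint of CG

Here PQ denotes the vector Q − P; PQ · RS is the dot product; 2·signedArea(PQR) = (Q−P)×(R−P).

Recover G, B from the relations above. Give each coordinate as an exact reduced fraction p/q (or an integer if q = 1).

1. G_x = 5003/625  [C, F, G are collinear ∩ DG ⟂ CF]
2. G_y = -79/625  [C, F, G are collinear ∩ DG ⟂ CF]
   → G = (5003/625, -79/625)
3. B_x = -1247/1250  [B is the midpoint of CG]
4. B_y = -6329/1250  [B is the midpoint of CG]
   → B = (-1247/1250, -6329/1250)

B = (-1247/1250, -6329/1250)
G = (5003/625, -79/625)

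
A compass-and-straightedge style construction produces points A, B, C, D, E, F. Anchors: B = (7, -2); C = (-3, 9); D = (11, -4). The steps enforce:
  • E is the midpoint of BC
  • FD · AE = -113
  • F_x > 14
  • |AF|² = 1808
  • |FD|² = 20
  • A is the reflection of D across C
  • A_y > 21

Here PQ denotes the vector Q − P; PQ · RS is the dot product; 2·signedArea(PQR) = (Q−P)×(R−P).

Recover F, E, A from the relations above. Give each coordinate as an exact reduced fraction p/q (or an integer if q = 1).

A = (-17, 22)
E = (2, 7/2)
F = (15, -6)

1. E_x = 2  [E is the midpoint of BC]
2. E_y = 7/2  [E is the midpoint of BC]
   → E = (2, 7/2)
3. A_x = -17  [A is the reflection of D across C]
4. A_y = 22  [A is the reflection of D across C]
   → A = (-17, 22)
5. F_x = 15  [line -19·x + 37/2·y + 396 = 0 ∩ |FD|² = 20]
6. F_y = -6  [line -19·x + 37/2·y + 396 = 0 ∩ |FD|² = 20]
   → F = (15, -6)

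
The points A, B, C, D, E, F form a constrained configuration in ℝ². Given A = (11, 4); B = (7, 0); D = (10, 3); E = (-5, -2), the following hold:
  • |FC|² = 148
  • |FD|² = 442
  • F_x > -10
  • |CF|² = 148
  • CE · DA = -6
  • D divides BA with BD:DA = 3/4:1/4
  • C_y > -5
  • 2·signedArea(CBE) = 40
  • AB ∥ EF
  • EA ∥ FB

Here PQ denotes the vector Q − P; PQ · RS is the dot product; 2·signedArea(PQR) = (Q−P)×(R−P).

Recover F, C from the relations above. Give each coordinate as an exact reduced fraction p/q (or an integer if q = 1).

1. F_x = -9  [EA ∥ FB ∩ AB ∥ EF]
2. F_y = -6  [EA ∥ FB ∩ AB ∥ EF]
   → F = (-9, -6)
3. C_x = 3  [2·signedArea(CBE) = 40 ∩ CE · DA = -6]
4. C_y = -4  [2·signedArea(CBE) = 40 ∩ CE · DA = -6]
   → C = (3, -4)

C = (3, -4)
F = (-9, -6)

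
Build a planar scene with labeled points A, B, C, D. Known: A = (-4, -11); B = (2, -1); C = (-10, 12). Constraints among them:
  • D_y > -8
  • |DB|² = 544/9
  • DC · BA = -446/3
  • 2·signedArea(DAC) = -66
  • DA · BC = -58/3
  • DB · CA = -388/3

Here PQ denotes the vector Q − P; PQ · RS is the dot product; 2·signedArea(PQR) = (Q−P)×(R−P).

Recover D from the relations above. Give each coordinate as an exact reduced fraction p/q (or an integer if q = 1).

D = (-2, -23/3)

1. D_x = -2  [2·signedArea(DAC) = -66 ∩ DA · BC = -58/3]
2. D_y = -23/3  [2·signedArea(DAC) = -66 ∩ DA · BC = -58/3]
   → D = (-2, -23/3)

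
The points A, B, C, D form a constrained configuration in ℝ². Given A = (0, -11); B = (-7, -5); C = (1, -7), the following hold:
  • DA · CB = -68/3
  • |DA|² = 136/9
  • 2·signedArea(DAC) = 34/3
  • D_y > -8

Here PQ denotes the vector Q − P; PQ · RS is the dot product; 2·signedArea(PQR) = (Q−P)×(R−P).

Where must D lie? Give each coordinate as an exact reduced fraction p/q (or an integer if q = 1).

D = (-2, -23/3)

1. D_x = -2  [line 8·x + -2·y + 2/3 = 0 ∩ |DA|² = 136/9]
2. D_y = -23/3  [line 8·x + -2·y + 2/3 = 0 ∩ |DA|² = 136/9]
   → D = (-2, -23/3)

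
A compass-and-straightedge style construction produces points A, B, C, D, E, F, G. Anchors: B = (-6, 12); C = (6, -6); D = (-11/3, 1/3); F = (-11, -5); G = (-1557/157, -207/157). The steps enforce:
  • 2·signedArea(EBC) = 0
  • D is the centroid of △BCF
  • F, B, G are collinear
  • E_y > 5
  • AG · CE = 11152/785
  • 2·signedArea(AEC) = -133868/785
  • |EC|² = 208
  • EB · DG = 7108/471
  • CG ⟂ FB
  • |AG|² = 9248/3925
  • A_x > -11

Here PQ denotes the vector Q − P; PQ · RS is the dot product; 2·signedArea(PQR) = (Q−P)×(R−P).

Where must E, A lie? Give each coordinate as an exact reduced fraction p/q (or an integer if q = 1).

A = (-1625/157, -2191/785)
E = (-2, 6)

1. E_x = -2  [2·signedArea(EBC) = 0 ∩ EB · DG = 7108/471]
2. E_y = 6  [2·signedArea(EBC) = 0 ∩ EB · DG = 7108/471]
   → E = (-2, 6)
3. A_x = -1625/157  [2·signedArea(AEC) = -133868/785 ∩ AG · CE = 11152/785]
4. A_y = -2191/785  [2·signedArea(AEC) = -133868/785 ∩ AG · CE = 11152/785]
   → A = (-1625/157, -2191/785)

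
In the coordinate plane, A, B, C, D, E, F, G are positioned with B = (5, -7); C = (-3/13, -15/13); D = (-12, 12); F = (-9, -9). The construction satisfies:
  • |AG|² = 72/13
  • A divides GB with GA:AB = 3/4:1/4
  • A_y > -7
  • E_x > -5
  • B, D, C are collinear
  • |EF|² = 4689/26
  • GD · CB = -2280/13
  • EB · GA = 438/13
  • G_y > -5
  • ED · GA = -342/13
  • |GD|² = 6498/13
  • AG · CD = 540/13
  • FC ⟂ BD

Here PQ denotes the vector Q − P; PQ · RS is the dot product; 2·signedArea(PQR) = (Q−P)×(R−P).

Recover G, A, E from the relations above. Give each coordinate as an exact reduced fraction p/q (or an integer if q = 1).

A = (291/65, -417/65)
E = (-591/130, 477/130)
G = (189/65, -303/65)

1. G_x = 189/65  [line -68/13·x + 76/13·y + 552/13 = 0 ∩ |GD|² = 6498/13]
2. G_y = -303/65  [line -68/13·x + 76/13·y + 552/13 = 0 ∩ |GD|² = 6498/13]
   → G = (189/65, -303/65)
3. A_x = 291/65  [A divides GB with GA:AB = 3/4:1/4]
4. A_y = -417/65  [A divides GB with GA:AB = 3/4:1/4]
   → A = (291/65, -417/65)
5. E_x = -591/130  [line -102/65·x + 114/65·y + -882/65 = 0 ∩ |EF|² = 4689/26]
6. E_y = 477/130  [line -102/65·x + 114/65·y + -882/65 = 0 ∩ |EF|² = 4689/26]
   → E = (-591/130, 477/130)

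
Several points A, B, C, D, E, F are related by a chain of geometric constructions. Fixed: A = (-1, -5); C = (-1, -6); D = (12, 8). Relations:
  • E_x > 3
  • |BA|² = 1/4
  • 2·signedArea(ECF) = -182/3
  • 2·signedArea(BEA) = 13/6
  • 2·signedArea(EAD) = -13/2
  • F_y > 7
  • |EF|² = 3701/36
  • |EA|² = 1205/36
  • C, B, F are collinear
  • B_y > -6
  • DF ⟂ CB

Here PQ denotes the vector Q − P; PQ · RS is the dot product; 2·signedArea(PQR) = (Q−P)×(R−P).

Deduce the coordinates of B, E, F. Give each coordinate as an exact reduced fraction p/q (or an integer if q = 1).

1. E_x = 10/3  [line -13·x + 13·y + 117/2 = 0 ∩ |EA|² = 1205/36]
2. E_y = -7/6  [line -13·x + 13·y + 117/2 = 0 ∩ |EA|² = 1205/36]
   → E = (10/3, -7/6)
3. F_x = -1  [line 29/6·x + -13/3·y + 79/2 = 0 ∩ |EF|² = 3701/36]
4. F_y = 8  [line 29/6·x + -13/3·y + 79/2 = 0 ∩ |EF|² = 3701/36]
   → F = (-1, 8)
5. B_x = -1  [2·signedArea(BEA) = 13/6 ∩ C, B, F are collinear]
6. B_y = -11/2  [2·signedArea(BEA) = 13/6 ∩ C, B, F are collinear]
   → B = (-1, -11/2)

B = (-1, -11/2)
E = (10/3, -7/6)
F = (-1, 8)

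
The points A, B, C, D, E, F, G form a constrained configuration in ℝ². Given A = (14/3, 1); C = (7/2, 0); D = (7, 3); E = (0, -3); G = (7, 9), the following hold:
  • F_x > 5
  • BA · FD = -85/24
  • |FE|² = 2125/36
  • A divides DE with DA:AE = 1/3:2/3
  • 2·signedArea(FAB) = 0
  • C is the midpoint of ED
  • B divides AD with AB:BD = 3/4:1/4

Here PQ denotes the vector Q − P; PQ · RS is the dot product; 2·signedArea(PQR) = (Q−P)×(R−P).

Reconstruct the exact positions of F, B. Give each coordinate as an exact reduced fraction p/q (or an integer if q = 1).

B = (77/12, 5/2)
F = (35/6, 2)

1. B_x = 77/12  [B divides AD with AB:BD = 3/4:1/4]
2. B_y = 5/2  [B divides AD with AB:BD = 3/4:1/4]
   → B = (77/12, 5/2)
3. F_x = 35/6  [2·signedArea(FAB) = 0 ∩ BA · FD = -85/24]
4. F_y = 2  [2·signedArea(FAB) = 0 ∩ BA · FD = -85/24]
   → F = (35/6, 2)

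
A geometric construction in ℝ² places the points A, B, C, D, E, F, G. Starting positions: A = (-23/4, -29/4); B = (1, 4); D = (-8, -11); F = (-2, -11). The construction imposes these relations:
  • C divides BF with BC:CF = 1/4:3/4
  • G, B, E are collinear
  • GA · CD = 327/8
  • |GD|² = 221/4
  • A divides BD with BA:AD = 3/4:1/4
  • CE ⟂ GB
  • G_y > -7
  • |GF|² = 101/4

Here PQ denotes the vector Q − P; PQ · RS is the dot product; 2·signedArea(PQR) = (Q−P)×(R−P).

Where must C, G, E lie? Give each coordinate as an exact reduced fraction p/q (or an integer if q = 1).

C = (1/4, 1/4)
E = (-451/1796, 191/449)
G = (-5/2, -6)

1. C_x = 1/4  [C divides BF with BC:CF = 1/4:3/4]
2. C_y = 1/4  [C divides BF with BC:CF = 1/4:3/4]
   → C = (1/4, 1/4)
3. G_x = -5/2  [line 33/4·x + 45/4·y + 705/8 = 0 ∩ |GF|² = 101/4]
4. G_y = -6  [line 33/4·x + 45/4·y + 705/8 = 0 ∩ |GF|² = 101/4]
   → G = (-5/2, -6)
5. E_x = -451/1796  [G, B, E are collinear ∩ CE ⟂ GB]
6. E_y = 191/449  [G, B, E are collinear ∩ CE ⟂ GB]
   → E = (-451/1796, 191/449)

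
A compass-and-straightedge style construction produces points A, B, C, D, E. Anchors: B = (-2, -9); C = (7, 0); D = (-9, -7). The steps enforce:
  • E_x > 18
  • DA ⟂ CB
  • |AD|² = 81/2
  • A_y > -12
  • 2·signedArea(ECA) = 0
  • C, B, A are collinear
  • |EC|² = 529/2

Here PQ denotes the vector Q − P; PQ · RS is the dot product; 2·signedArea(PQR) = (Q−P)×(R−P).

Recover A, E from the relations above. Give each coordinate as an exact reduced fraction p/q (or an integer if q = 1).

1. A_x = -9/2  [C, B, A are collinear ∩ DA ⟂ CB]
2. A_y = -23/2  [C, B, A are collinear ∩ DA ⟂ CB]
   → A = (-9/2, -23/2)
3. E_x = 37/2  [line 23/2·x + -23/2·y + -161/2 = 0 ∩ |EC|² = 529/2]
4. E_y = 23/2  [line 23/2·x + -23/2·y + -161/2 = 0 ∩ |EC|² = 529/2]
   → E = (37/2, 23/2)

A = (-9/2, -23/2)
E = (37/2, 23/2)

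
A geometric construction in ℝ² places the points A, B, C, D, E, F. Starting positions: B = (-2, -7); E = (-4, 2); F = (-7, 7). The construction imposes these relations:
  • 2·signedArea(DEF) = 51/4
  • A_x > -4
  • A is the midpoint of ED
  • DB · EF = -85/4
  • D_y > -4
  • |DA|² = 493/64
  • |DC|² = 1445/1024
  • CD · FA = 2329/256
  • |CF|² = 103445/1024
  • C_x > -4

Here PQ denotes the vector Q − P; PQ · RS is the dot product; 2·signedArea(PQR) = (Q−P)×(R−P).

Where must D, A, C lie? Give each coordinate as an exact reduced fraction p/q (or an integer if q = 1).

A = (-29/8, -3/4)
C = (-103/32, -37/16)
D = (-13/4, -7/2)

1. D_x = -13/4  [2·signedArea(DEF) = 51/4 ∩ DB · EF = -85/4]
2. D_y = -7/2  [2·signedArea(DEF) = 51/4 ∩ DB · EF = -85/4]
   → D = (-13/4, -7/2)
3. A_x = -29/8  [A is the midpoint of ED]
4. A_y = -3/4  [A is the midpoint of ED]
   → A = (-29/8, -3/4)
5. C_x = -103/32  [line -27/8·x + 31/4·y + 1807/256 = 0 ∩ |DC|² = 1445/1024]
6. C_y = -37/16  [line -27/8·x + 31/4·y + 1807/256 = 0 ∩ |DC|² = 1445/1024]
   → C = (-103/32, -37/16)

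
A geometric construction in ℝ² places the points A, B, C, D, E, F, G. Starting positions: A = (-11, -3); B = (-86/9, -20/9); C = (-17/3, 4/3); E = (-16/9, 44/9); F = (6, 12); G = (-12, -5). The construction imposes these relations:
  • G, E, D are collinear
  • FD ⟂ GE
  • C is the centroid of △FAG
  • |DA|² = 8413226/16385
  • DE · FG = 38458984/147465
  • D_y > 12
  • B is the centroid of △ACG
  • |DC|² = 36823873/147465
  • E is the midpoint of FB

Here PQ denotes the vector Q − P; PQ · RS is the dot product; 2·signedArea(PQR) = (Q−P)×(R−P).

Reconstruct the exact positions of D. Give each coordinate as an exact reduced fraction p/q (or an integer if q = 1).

1. D_x = 94928/16385  [G, E, D are collinear ∩ FD ⟂ GE]
2. D_y = 200116/16385  [G, E, D are collinear ∩ FD ⟂ GE]
   → D = (94928/16385, 200116/16385)

D = (94928/16385, 200116/16385)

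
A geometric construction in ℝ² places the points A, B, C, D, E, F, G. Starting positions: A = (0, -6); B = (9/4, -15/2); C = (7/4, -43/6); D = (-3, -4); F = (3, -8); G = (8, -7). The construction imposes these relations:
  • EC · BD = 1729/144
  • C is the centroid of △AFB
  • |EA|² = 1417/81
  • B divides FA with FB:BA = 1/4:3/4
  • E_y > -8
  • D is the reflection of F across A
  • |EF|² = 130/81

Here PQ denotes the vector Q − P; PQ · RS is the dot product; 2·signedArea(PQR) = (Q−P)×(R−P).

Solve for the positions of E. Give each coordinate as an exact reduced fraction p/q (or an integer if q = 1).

1. E_x = 4  [line 21/4·x + -7/2·y + -833/18 = 0 ∩ |EA|² = 1417/81]
2. E_y = -65/9  [line 21/4·x + -7/2·y + -833/18 = 0 ∩ |EA|² = 1417/81]
   → E = (4, -65/9)

E = (4, -65/9)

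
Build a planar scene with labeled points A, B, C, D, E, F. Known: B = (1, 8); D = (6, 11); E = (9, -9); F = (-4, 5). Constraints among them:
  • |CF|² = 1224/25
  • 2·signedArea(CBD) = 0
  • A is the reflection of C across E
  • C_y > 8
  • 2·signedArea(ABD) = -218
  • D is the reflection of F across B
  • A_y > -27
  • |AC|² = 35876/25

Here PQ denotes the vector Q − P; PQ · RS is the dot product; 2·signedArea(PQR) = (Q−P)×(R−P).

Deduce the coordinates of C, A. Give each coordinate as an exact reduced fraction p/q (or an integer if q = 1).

1. C_x = 2  [line -3·x + 5·y + -37 = 0 ∩ |CF|² = 1224/25]
2. C_y = 43/5  [line -3·x + 5·y + -37 = 0 ∩ |CF|² = 1224/25]
   → C = (2, 43/5)
3. A_x = 16  [A is the reflection of C across E]
4. A_y = -133/5  [A is the reflection of C across E]
   → A = (16, -133/5)

A = (16, -133/5)
C = (2, 43/5)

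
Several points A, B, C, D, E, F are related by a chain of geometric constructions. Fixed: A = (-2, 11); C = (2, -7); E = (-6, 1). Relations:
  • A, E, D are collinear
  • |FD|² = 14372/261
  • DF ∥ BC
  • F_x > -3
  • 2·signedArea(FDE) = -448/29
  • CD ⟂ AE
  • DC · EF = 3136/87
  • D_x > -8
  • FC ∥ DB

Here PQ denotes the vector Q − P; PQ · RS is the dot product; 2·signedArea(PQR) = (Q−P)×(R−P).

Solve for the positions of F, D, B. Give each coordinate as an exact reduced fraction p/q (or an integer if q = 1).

B = (-106/29, -1027/87)
D = (-222/29, -91/29)
F = (-2, 5/3)

1. D_x = -222/29  [A, E, D are collinear ∩ CD ⟂ AE]
2. D_y = -91/29  [A, E, D are collinear ∩ CD ⟂ AE]
   → D = (-222/29, -91/29)
3. F_x = -2  [line -120/29·x + 48/29·y + -320/29 = 0 ∩ |FD|² = 14372/261]
4. F_y = 5/3  [line -120/29·x + 48/29·y + -320/29 = 0 ∩ |FD|² = 14372/261]
   → F = (-2, 5/3)
5. B_x = -106/29  [DF ∥ BC ∩ FC ∥ DB]
6. B_y = -1027/87  [DF ∥ BC ∩ FC ∥ DB]
   → B = (-106/29, -1027/87)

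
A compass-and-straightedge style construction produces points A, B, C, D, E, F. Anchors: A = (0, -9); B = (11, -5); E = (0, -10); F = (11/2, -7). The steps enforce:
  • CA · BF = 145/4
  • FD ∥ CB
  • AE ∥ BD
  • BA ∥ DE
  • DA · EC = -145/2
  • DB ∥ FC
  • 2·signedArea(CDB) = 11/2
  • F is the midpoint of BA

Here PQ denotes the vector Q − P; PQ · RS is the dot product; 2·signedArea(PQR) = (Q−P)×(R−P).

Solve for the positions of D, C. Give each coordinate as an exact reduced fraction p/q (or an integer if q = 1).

1. D_x = 11  [BA ∥ DE ∩ AE ∥ BD]
2. D_y = -6  [BA ∥ DE ∩ AE ∥ BD]
   → D = (11, -6)
3. C_x = 11/2  [FD ∥ CB ∩ DB ∥ FC]
4. C_y = -6  [FD ∥ CB ∩ DB ∥ FC]
   → C = (11/2, -6)

C = (11/2, -6)
D = (11, -6)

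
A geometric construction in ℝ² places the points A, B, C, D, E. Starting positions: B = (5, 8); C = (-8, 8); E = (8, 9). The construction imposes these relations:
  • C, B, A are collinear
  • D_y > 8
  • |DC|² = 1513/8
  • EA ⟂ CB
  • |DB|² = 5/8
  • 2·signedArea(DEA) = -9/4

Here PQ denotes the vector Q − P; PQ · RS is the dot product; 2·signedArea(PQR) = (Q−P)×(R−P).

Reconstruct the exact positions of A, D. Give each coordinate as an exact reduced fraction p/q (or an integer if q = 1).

1. A_x = 8  [C, B, A are collinear ∩ EA ⟂ CB]
2. A_y = 8  [C, B, A are collinear ∩ EA ⟂ CB]
   → A = (8, 8)
3. D_x = 23/4  [2·signedArea(DEA) = -9/4]
4. D_y = 33/4  [|DB|² = 5/8]
   → D = (23/4, 33/4)

A = (8, 8)
D = (23/4, 33/4)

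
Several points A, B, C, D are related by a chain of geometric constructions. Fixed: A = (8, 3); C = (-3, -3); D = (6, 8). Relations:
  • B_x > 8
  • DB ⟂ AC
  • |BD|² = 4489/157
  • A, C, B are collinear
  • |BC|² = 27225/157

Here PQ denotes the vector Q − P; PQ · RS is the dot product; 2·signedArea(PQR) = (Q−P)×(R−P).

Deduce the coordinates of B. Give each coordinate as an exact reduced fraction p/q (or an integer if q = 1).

B = (1344/157, 519/157)

1. B_x = 1344/157  [A, C, B are collinear ∩ DB ⟂ AC]
2. B_y = 519/157  [A, C, B are collinear ∩ DB ⟂ AC]
   → B = (1344/157, 519/157)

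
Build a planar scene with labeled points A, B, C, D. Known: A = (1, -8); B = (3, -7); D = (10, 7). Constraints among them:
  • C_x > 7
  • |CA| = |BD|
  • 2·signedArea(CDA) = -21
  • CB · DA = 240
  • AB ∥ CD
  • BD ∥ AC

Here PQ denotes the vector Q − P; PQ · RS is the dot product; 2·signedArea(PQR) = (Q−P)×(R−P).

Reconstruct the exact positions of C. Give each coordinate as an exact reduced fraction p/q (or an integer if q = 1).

1. C_x = 8  [AB ∥ CD ∩ BD ∥ AC]
2. C_y = 6  [AB ∥ CD ∩ BD ∥ AC]
   → C = (8, 6)

C = (8, 6)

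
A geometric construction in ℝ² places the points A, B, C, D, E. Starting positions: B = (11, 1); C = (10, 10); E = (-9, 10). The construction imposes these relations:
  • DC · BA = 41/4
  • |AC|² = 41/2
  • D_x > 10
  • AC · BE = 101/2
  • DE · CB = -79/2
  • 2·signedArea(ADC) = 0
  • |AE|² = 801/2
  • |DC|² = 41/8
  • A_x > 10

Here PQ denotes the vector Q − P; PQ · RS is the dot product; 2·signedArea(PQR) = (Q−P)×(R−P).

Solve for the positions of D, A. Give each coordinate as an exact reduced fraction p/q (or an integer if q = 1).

1. D_x = 41/4  [line -1·x + 9·y + -119/2 = 0 ∩ |DC|² = 41/8]
2. D_y = 31/4  [line -1·x + 9·y + -119/2 = 0 ∩ |DC|² = 41/8]
   → D = (41/4, 31/4)
3. A_x = 21/2  [2·signedArea(ADC) = 0 ∩ AC · BE = 101/2]
4. A_y = 11/2  [2·signedArea(ADC) = 0 ∩ AC · BE = 101/2]
   → A = (21/2, 11/2)

A = (21/2, 11/2)
D = (41/4, 31/4)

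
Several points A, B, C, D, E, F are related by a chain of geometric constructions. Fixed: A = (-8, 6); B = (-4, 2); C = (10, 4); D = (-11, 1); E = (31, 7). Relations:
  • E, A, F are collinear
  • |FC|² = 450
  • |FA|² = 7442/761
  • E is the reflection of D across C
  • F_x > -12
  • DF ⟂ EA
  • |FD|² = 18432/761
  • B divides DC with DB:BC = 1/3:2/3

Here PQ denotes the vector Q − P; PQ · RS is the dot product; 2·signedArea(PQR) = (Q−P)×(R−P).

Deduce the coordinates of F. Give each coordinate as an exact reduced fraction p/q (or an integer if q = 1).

F = (-8467/761, 4505/761)

1. F_x = -8467/761  [E, A, F are collinear ∩ DF ⟂ EA]
2. F_y = 4505/761  [E, A, F are collinear ∩ DF ⟂ EA]
   → F = (-8467/761, 4505/761)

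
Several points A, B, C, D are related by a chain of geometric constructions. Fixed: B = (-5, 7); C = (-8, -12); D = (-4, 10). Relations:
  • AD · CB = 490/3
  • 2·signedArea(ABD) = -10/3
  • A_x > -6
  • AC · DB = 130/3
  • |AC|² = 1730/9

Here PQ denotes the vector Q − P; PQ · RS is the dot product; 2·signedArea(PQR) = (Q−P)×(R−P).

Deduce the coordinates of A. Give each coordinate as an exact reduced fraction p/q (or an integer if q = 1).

1. A_x = -17/3  [AD · CB = 490/3 ∩ AC · DB = 130/3]
2. A_y = 5/3  [AD · CB = 490/3 ∩ AC · DB = 130/3]
   → A = (-17/3, 5/3)

A = (-17/3, 5/3)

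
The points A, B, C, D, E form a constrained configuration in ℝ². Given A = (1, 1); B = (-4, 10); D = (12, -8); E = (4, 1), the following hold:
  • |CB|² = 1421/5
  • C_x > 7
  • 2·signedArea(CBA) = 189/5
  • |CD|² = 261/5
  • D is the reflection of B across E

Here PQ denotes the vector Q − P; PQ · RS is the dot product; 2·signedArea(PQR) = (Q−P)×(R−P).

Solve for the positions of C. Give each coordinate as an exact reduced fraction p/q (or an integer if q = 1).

1. C_x = 36/5  [line 9·x + 5·y + -259/5 = 0 ∩ |CB|² = 1421/5]
2. C_y = -13/5  [line 9·x + 5·y + -259/5 = 0 ∩ |CB|² = 1421/5]
   → C = (36/5, -13/5)

C = (36/5, -13/5)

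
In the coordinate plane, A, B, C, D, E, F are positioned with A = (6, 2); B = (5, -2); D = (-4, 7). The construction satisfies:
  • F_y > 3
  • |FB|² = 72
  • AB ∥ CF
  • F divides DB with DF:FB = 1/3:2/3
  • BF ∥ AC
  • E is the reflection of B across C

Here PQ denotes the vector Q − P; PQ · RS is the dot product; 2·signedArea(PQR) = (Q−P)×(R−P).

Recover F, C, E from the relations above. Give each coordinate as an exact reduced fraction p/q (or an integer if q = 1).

C = (0, 8)
E = (-5, 18)
F = (-1, 4)

1. F_x = -1  [F divides DB with DF:FB = 1/3:2/3]
2. F_y = 4  [F divides DB with DF:FB = 1/3:2/3]
   → F = (-1, 4)
3. C_x = 0  [AB ∥ CF ∩ BF ∥ AC]
4. C_y = 8  [AB ∥ CF ∩ BF ∥ AC]
   → C = (0, 8)
5. E_x = -5  [E is the reflection of B across C]
6. E_y = 18  [E is the reflection of B across C]
   → E = (-5, 18)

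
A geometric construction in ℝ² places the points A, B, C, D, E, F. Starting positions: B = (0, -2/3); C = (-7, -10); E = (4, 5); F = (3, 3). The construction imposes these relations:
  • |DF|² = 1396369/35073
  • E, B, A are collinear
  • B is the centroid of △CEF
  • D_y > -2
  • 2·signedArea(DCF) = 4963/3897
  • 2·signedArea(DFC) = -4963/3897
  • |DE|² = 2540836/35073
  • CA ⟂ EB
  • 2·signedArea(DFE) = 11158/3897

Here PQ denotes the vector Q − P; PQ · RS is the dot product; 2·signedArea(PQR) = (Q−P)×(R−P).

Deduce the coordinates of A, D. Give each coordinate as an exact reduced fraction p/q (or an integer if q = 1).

A = (-2912/433, -4414/433)
D = (-1180/1299, -7613/3897)

1. A_x = -2912/433  [E, B, A are collinear ∩ CA ⟂ EB]
2. A_y = -4414/433  [E, B, A are collinear ∩ CA ⟂ EB]
   → A = (-2912/433, -4414/433)
3. D_x = -1180/1299  [2·signedArea(DFE) = 11158/3897 ∩ 2·signedArea(DFC) = -4963/3897]
4. D_y = -7613/3897  [2·signedArea(DFE) = 11158/3897 ∩ 2·signedArea(DFC) = -4963/3897]
   → D = (-1180/1299, -7613/3897)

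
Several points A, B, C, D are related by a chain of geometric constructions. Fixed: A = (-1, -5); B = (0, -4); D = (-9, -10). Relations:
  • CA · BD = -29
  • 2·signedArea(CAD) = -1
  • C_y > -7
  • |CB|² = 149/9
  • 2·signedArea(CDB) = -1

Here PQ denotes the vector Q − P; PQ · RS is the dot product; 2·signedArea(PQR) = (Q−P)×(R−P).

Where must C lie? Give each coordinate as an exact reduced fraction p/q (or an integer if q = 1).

C = (-10/3, -19/3)

1. C_x = -10/3  [2·signedArea(CDB) = -1 ∩ CA · BD = -29]
2. C_y = -19/3  [2·signedArea(CDB) = -1 ∩ CA · BD = -29]
   → C = (-10/3, -19/3)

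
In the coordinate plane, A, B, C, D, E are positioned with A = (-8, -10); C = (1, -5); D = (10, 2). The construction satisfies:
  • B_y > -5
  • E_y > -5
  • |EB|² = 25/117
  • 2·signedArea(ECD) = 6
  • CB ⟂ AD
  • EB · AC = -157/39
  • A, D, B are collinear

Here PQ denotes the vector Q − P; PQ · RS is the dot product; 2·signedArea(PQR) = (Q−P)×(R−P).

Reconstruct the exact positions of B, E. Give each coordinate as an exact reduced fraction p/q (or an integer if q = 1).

1. B_x = 7/13  [A, D, B are collinear ∩ CB ⟂ AD]
2. B_y = -56/13  [A, D, B are collinear ∩ CB ⟂ AD]
   → B = (7/13, -56/13)
3. E_x = 1  [2·signedArea(ECD) = 6 ∩ EB · AC = -157/39]
4. E_y = -13/3  [2·signedArea(ECD) = 6 ∩ EB · AC = -157/39]
   → E = (1, -13/3)

B = (7/13, -56/13)
E = (1, -13/3)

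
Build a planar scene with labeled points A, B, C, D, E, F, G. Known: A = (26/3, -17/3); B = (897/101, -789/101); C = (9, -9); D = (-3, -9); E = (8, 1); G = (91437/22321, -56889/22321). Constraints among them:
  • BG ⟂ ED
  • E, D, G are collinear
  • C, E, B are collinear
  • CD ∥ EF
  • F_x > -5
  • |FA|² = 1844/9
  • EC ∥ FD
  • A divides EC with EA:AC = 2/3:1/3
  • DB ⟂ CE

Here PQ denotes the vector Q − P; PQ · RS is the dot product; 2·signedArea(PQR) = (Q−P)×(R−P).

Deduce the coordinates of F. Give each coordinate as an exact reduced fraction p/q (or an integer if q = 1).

1. F_x = -4  [EC ∥ FD ∩ CD ∥ EF]
2. F_y = 1  [EC ∥ FD ∩ CD ∥ EF]
   → F = (-4, 1)

F = (-4, 1)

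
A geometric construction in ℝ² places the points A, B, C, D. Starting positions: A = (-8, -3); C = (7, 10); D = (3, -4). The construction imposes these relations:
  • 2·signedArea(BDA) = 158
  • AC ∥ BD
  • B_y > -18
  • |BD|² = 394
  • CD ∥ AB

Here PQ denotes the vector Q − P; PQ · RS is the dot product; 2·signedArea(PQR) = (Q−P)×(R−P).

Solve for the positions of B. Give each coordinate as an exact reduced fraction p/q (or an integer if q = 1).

1. B_x = -12  [AC ∥ BD ∩ CD ∥ AB]
2. B_y = -17  [AC ∥ BD ∩ CD ∥ AB]
   → B = (-12, -17)

B = (-12, -17)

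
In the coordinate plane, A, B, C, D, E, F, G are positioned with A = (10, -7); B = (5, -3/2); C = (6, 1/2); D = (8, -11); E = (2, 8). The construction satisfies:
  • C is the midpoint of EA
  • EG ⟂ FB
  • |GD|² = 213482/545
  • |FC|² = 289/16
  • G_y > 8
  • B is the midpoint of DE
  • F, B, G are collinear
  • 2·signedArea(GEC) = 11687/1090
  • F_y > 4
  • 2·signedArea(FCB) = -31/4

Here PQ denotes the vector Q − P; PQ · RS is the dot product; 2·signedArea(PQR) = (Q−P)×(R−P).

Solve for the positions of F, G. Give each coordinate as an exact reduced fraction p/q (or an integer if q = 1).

F = (4, 17/4)
G = (1803/545, 4484/545)

1. F_x = 4  [line 2·x + -1·y + -15/4 = 0 ∩ |FC|² = 289/16]
2. F_y = 17/4  [line 2·x + -1·y + -15/4 = 0 ∩ |FC|² = 289/16]
   → F = (4, 17/4)
3. G_x = 1803/545  [F, B, G are collinear ∩ EG ⟂ FB]
4. G_y = 4484/545  [F, B, G are collinear ∩ EG ⟂ FB]
   → G = (1803/545, 4484/545)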